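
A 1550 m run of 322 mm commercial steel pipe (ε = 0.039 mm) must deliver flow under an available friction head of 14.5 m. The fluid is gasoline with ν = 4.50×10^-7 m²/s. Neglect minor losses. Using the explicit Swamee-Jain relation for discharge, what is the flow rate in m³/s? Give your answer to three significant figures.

Swamee-Jain (Type II): Q = -0.965·√(gD⁵h_f/L)·ln[ε/(3.7D) + √(3.17ν²L/(gD³h_f))]
√(gD⁵h_f/L) = √(9.81·0.322⁵·14.5/1550) = 0.01782
ε/(3.7D) = 3.27×10^-5; √(3.17ν²L/(gD³h_f)) = 1.45×10^-5
Q = -0.965·0.01782·ln(4.721×10^-5) = 0.1713 m³/s
Check: V = 2.10 m/s, Re = 1.51×10^6, f = 0.01343, h_f = 14.6 m ≈ 14.5 m ✓

Q ≈ 0.171 m³/s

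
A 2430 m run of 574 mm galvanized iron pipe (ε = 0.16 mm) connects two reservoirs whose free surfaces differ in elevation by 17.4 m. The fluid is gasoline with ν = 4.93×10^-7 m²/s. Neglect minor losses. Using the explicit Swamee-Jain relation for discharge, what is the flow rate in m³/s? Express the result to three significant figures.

Q ≈ 0.600 m³/s

Swamee-Jain (Type II): Q = -0.965·√(gD⁵h_f/L)·ln[ε/(3.7D) + √(3.17ν²L/(gD³h_f))]
√(gD⁵h_f/L) = √(9.81·0.574⁵·17.4/2430) = 0.06616
ε/(3.7D) = 7.53×10^-5; √(3.17ν²L/(gD³h_f)) = 7.62×10^-6
Q = -0.965·0.06616·ln(8.295×10^-5) = 0.5999 m³/s
Check: V = 2.32 m/s, Re = 2.70×10^6, f = 0.01508, h_f = 17.5 m ≈ 17.4 m ✓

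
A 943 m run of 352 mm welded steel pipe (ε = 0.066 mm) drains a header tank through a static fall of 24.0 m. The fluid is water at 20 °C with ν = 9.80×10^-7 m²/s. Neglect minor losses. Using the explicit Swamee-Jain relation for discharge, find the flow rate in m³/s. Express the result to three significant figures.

Swamee-Jain (Type II): Q = -0.965·√(gD⁵h_f/L)·ln[ε/(3.7D) + √(3.17ν²L/(gD³h_f))]
√(gD⁵h_f/L) = √(9.81·0.352⁵·24.0/943) = 0.03673
ε/(3.7D) = 5.07×10^-5; √(3.17ν²L/(gD³h_f)) = 1.67×10^-5
Q = -0.965·0.03673·ln(6.740×10^-5) = 0.3405 m³/s
Check: V = 3.50 m/s, Re = 1.26×10^6, f = 0.01445, h_f = 24.2 m ≈ 24.0 m ✓

Q ≈ 0.340 m³/s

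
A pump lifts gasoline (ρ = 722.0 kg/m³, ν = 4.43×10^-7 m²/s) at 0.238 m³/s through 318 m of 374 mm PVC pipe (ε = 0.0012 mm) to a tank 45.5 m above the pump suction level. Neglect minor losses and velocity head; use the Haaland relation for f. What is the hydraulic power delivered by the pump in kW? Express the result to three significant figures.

V = 4Q/(πD²) = 2.166 m/s; Re = 1.83×10^6; ε/D = 3.21×10^-6; f = 0.01058
h_f = f(L/D)V²/2g = 2.151 m
Total head H = z + h_f = 45.5 + 2.151 = 47.65 m
P_hyd = ρgQH = 722.0·9.81·0.238·47.65 = 80.33 kW

P_hyd ≈ 80.3 kW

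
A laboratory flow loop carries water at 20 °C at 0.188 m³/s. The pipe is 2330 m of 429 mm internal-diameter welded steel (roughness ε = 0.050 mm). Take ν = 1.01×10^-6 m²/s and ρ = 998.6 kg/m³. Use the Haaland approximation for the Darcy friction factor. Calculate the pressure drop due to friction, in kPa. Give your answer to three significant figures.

Δp ≈ 65.6 kPa

V = 4Q/(πD²) = 4·0.188/(π·0.429²) = 1.301 m/s
Re = VD/ν = 1.301·0.429/1.01×10^-6 = 5.52×10^5 → turbulent
ε/D = 0.050/429 = 1.17×10^-4
Haaland: f = 0.01429
h_f = f(L/D)V²/(2g) = 0.01429·(2330/0.429)·1.301²/(2·9.81) = 6.694 m
Δp = ρg·h_f = 998.6·9.81·6.694 = 65.58 kPa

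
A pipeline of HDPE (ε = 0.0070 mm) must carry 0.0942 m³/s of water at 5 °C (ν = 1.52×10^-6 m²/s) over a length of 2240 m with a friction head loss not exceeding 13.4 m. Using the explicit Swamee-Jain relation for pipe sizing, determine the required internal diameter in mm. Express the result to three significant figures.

D ≈ 287 mm

Swamee-Jain (Type III): D = 0.66·[ε^1.25·(LQ²/(gh_f))^4.75 + ν·Q^9.4·(L/(gh_f))^5.2]^0.04
LQ²/(gh_f) = 0.1512; L/(gh_f) = 17.04
Term 1 = ε^1.25·(…)^4.75 = 4.56×10^-11; Term 2 = ν·Q^9.4·(…)^5.2 = 8.74×10^-10
D = 0.66·(4.56×10^-11 + 8.74×10^-10)^0.04 = 0.2871 m = 287 mm
Check: V = 1.45 m/s, Re = 2.75×10^5, f = 0.01488, h_f = 12.5 m ≈ 13.4 m ✓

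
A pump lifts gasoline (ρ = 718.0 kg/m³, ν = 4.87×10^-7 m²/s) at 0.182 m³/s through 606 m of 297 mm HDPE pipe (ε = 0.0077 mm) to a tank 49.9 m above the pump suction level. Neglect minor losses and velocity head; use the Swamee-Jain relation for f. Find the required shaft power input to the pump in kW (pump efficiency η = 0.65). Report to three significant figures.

P_shaft ≈ 115 kW

V = 4Q/(πD²) = 2.627 m/s; Re = 1.60×10^6; ε/D = 2.59×10^-5; f = 0.01152
h_f = f(L/D)V²/2g = 8.268 m
Total head H = z + h_f = 49.9 + 8.268 = 58.17 m
P_hyd = ρgQH = 718.0·9.81·0.182·58.17 = 74.57 kW
P_shaft = P_hyd/η = 74.57/0.65 = 114.7 kW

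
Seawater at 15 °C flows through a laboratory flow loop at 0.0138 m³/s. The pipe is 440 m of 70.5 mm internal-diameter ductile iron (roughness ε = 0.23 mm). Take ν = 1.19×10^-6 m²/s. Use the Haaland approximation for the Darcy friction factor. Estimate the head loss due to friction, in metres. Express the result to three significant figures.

V = 4Q/(πD²) = 4·0.0138/(π·0.0705²) = 3.535 m/s
Re = VD/ν = 3.535·0.0705/1.19×10^-6 = 2.09×10^5 → turbulent
ε/D = 0.23/70.5 = 0.00326
Haaland: f = 0.02739
h_f = f(L/D)V²/(2g) = 0.02739·(440/0.0705)·3.535²/(2·9.81) = 108.9 m

h_f ≈ 109 m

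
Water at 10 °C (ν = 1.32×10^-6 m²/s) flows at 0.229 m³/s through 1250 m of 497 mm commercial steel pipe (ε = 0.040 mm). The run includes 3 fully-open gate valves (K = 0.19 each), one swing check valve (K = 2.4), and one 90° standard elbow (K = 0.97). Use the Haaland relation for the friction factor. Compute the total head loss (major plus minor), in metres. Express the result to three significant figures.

V = 4Q/(πD²) = 1.180 m/s; V²/2g = 0.07102 m
Re = 4.44×10^5, ε/D = 8.05×10^-5 → f = 0.01425 (Haaland)
Major: h_f = f(L/D)·V²/2g = 0.01425·2515·0.07102 = 2.546 m
Minor: ΣK = 3.94; h_m = ΣK·V²/2g = 0.2798 m
Total H_L = 2.546 + 0.2798 = 2.825 m

H_L ≈ 2.83 m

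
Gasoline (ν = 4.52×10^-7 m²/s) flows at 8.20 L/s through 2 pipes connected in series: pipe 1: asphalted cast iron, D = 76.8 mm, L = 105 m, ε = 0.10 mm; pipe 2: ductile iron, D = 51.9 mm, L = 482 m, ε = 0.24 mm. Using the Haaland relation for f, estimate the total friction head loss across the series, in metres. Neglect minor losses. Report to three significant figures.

H ≈ 218 m

Pipe 1: V = 1.770 m/s, Re = 3.01×10^5, ε/D = 0.00130, f = 0.02171, h_1 = f(L/D)V²/2g = 4.740 m
Pipe 2: V = 3.876 m/s, Re = 4.45×10^5, ε/D = 0.00462, f = 0.02993, h_2 = f(L/D)V²/2g = 212.8 m
Series → Q common, losses add: H = Σh = 217.6 m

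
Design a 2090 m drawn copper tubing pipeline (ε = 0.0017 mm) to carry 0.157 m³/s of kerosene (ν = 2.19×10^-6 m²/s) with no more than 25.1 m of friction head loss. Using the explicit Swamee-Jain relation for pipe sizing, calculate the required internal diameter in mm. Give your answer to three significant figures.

D ≈ 305 mm

Swamee-Jain (Type III): D = 0.66·[ε^1.25·(LQ²/(gh_f))^4.75 + ν·Q^9.4·(L/(gh_f))^5.2]^0.04
LQ²/(gh_f) = 0.2092; L/(gh_f) = 8.488
Term 1 = ε^1.25·(…)^4.75 = 3.64×10^-11; Term 2 = ν·Q^9.4·(…)^5.2 = 4.09×10^-9
D = 0.66·(3.64×10^-11 + 4.09×10^-9)^0.04 = 0.3049 m = 305 mm
Check: V = 2.15 m/s, Re = 2.99×10^5, f = 0.01445, h_f = 23.3 m ≈ 25.1 m ✓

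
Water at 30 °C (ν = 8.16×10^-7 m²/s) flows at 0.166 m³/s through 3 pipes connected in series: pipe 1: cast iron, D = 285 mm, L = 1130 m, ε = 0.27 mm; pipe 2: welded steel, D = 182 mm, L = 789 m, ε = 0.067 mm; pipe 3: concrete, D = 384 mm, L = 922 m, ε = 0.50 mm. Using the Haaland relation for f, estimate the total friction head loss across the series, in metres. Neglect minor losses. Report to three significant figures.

Pipe 1: V = 2.602 m/s, Re = 9.09×10^5, ε/D = 9.47×10^-4, f = 0.01972, h_1 = f(L/D)V²/2g = 26.99 m
Pipe 2: V = 6.381 m/s, Re = 1.42×10^6, ε/D = 3.68×10^-4, f = 0.01603, h_2 = f(L/D)V²/2g = 144.2 m
Pipe 3: V = 1.433 m/s, Re = 6.75×10^5, ε/D = 0.00130, f = 0.02133, h_3 = f(L/D)V²/2g = 5.362 m
Series → Q common, losses add: H = Σh = 176.6 m

H ≈ 177 m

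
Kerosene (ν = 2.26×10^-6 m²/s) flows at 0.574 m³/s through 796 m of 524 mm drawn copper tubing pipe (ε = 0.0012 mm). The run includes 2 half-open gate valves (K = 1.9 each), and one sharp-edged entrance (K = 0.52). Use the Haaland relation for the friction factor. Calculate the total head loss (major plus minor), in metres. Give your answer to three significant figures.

H_L ≈ 8.48 m

V = 4Q/(πD²) = 2.662 m/s; V²/2g = 0.3611 m
Re = 6.17×10^5, ε/D = 2.29×10^-6 → f = 0.01261 (Haaland)
Major: h_f = f(L/D)·V²/2g = 0.01261·1519·0.3611 = 6.919 m
Minor: ΣK = 4.32; h_m = ΣK·V²/2g = 1.560 m
Total H_L = 6.919 + 1.560 = 8.479 m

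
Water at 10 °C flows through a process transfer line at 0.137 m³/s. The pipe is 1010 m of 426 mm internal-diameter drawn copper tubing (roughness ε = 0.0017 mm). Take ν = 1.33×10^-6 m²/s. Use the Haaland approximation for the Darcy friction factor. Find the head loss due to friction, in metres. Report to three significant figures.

h_f ≈ 1.60 m

V = 4Q/(πD²) = 4·0.137/(π·0.426²) = 0.9612 m/s
Re = VD/ν = 0.9612·0.426/1.33×10^-6 = 3.08×10^5 → turbulent
ε/D = 0.0017/426 = 3.99×10^-6
Haaland: f = 0.01431
h_f = f(L/D)V²/(2g) = 0.01431·(1010/0.426)·0.9612²/(2·9.81) = 1.597 m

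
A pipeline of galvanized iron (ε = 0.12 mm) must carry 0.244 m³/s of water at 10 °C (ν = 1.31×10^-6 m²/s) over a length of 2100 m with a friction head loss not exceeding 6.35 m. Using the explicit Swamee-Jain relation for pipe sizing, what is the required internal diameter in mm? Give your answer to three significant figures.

D ≈ 489 mm

Swamee-Jain (Type III): D = 0.66·[ε^1.25·(LQ²/(gh_f))^4.75 + ν·Q^9.4·(L/(gh_f))^5.2]^0.04
LQ²/(gh_f) = 2.007; L/(gh_f) = 33.71
Term 1 = ε^1.25·(…)^4.75 = 3.44×10^-4; Term 2 = ν·Q^9.4·(…)^5.2 = 2.01×10^-4
D = 0.66·(3.44×10^-4 + 2.01×10^-4)^0.04 = 0.4886 m = 489 mm
Check: V = 1.30 m/s, Re = 4.85×10^5, f = 0.01596, h_f = 5.92 m ≈ 6.35 m ✓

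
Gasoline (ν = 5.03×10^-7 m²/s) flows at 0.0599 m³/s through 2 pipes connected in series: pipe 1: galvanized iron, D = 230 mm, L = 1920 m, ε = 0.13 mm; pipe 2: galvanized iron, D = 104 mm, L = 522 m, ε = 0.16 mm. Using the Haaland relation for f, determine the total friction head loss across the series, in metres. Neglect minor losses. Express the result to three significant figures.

Pipe 1: V = 1.442 m/s, Re = 6.59×10^5, ε/D = 5.65×10^-4, f = 0.01780, h_1 = f(L/D)V²/2g = 15.74 m
Pipe 2: V = 7.051 m/s, Re = 1.46×10^6, ε/D = 0.00154, f = 0.02205, h_2 = f(L/D)V²/2g = 280.4 m
Series → Q common, losses add: H = Σh = 296.2 m

H ≈ 296 m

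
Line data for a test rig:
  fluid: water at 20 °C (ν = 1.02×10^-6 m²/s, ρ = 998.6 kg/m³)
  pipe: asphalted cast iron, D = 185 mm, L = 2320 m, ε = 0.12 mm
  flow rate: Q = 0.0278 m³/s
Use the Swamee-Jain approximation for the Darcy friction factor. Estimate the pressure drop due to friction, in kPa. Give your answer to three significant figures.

V = 4Q/(πD²) = 4·0.0278/(π·0.185²) = 1.034 m/s
Re = VD/ν = 1.034·0.185/1.02×10^-6 = 1.88×10^5 → turbulent
ε/D = 0.12/185 = 6.49×10^-4
Swamee-Jain: f = 0.01978
h_f = f(L/D)V²/(2g) = 0.01978·(2320/0.185)·1.034²/(2·9.81) = 13.52 m
Δp = ρg·h_f = 998.6·9.81·13.52 = 132.5 kPa

Δp ≈ 132 kPa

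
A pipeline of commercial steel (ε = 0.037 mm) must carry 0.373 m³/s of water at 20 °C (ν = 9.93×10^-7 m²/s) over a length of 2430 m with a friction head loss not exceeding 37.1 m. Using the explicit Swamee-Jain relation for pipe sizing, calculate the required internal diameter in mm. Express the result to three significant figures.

D ≈ 401 mm

Swamee-Jain (Type III): D = 0.66·[ε^1.25·(LQ²/(gh_f))^4.75 + ν·Q^9.4·(L/(gh_f))^5.2]^0.04
LQ²/(gh_f) = 0.9289; L/(gh_f) = 6.677
Term 1 = ε^1.25·(…)^4.75 = 2.03×10^-6; Term 2 = ν·Q^9.4·(…)^5.2 = 1.81×10^-6
D = 0.66·(2.03×10^-6 + 1.81×10^-6)^0.04 = 0.4008 m = 401 mm
Check: V = 2.96 m/s, Re = 1.19×10^6, f = 0.01320, h_f = 35.6 m ≈ 37.1 m ✓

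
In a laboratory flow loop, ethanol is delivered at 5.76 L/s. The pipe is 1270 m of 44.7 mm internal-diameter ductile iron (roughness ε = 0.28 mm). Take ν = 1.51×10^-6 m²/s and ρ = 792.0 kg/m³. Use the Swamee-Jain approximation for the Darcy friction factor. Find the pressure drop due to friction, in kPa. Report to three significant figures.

Δp ≈ 5080 kPa

V = 4Q/(πD²) = 4·0.00576/(π·0.0447²) = 3.670 m/s
Re = VD/ν = 3.670·0.0447/1.51×10^-6 = 1.09×10^5 → turbulent
ε/D = 0.28/44.7 = 0.00626
Swamee-Jain: f = 0.03354
h_f = f(L/D)V²/(2g) = 0.03354·(1270/0.0447)·3.670²/(2·9.81) = 654.3 m
Δp = ρg·h_f = 792.0·9.81·654.3 = 5084 kPa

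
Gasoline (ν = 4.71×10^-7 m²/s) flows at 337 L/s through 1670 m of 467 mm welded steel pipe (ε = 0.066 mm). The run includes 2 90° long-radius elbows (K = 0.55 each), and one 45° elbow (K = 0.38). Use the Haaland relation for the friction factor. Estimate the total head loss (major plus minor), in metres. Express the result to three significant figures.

H_L ≈ 9.76 m

V = 4Q/(πD²) = 1.967 m/s; V²/2g = 0.1973 m
Re = 1.95×10^6, ε/D = 1.41×10^-4 → f = 0.01342 (Haaland)
Major: h_f = f(L/D)·V²/2g = 0.01342·3576·0.1973 = 9.469 m
Minor: ΣK = 1.48; h_m = ΣK·V²/2g = 0.2920 m
Total H_L = 9.469 + 0.2920 = 9.761 m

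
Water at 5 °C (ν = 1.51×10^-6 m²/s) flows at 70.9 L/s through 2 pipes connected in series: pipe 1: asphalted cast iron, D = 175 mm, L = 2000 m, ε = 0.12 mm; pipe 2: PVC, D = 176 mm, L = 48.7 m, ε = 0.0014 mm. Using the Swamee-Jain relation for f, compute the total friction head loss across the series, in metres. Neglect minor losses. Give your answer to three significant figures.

H ≈ 98.8 m

Pipe 1: V = 2.948 m/s, Re = 3.42×10^5, ε/D = 6.86×10^-4, f = 0.01918, h_1 = f(L/D)V²/2g = 97.08 m
Pipe 2: V = 2.914 m/s, Re = 3.40×10^5, ε/D = 7.95×10^-6, f = 0.01415, h_2 = f(L/D)V²/2g = 1.694 m
Series → Q common, losses add: H = Σh = 98.78 m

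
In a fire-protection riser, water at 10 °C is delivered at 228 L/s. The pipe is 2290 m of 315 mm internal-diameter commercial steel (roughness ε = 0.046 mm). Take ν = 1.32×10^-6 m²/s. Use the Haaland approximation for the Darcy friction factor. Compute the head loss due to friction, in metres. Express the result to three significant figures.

V = 4Q/(πD²) = 4·0.228/(π·0.315²) = 2.926 m/s
Re = VD/ν = 2.926·0.315/1.32×10^-6 = 6.98×10^5 → turbulent
ε/D = 0.046/315 = 1.46×10^-4
Haaland: f = 0.01433
h_f = f(L/D)V²/(2g) = 0.01433·(2290/0.315)·2.926²/(2·9.81) = 45.43 m

h_f ≈ 45.4 m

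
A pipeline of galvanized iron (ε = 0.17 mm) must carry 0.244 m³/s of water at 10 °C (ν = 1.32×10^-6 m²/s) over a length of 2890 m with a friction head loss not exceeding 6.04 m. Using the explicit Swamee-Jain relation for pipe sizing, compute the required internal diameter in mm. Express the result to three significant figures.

D ≈ 531 mm

Swamee-Jain (Type III): D = 0.66·[ε^1.25·(LQ²/(gh_f))^4.75 + ν·Q^9.4·(L/(gh_f))^5.2]^0.04
LQ²/(gh_f) = 2.904; L/(gh_f) = 48.77
Term 1 = ε^1.25·(…)^4.75 = 0.00307; Term 2 = ν·Q^9.4·(…)^5.2 = 0.00138
D = 0.66·(0.00307 + 0.00138)^0.04 = 0.5315 m = 531 mm
Check: V = 1.10 m/s, Re = 4.43×10^5, f = 0.01667, h_f = 5.59 m ≈ 6.04 m ✓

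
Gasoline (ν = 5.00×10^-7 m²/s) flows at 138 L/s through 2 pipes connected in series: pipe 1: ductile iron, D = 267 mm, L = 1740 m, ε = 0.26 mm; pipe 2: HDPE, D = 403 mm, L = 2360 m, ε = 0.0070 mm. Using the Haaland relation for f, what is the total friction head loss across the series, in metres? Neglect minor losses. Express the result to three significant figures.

Pipe 1: V = 2.465 m/s, Re = 1.32×10^6, ε/D = 9.74×10^-4, f = 0.01976, h_1 = f(L/D)V²/2g = 39.86 m
Pipe 2: V = 1.082 m/s, Re = 8.72×10^5, ε/D = 1.74×10^-5, f = 0.01215, h_2 = f(L/D)V²/2g = 4.246 m
Series → Q common, losses add: H = Σh = 44.11 m

H ≈ 44.1 m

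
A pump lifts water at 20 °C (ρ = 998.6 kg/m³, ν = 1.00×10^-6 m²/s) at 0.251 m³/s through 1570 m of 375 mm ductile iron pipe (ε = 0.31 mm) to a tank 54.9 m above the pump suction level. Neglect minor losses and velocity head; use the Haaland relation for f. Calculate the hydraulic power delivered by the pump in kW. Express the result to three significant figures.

V = 4Q/(πD²) = 2.273 m/s; Re = 8.52×10^5; ε/D = 8.27×10^-4; f = 0.01915
h_f = f(L/D)V²/2g = 21.11 m
Total head H = z + h_f = 54.9 + 21.11 = 76.01 m
P_hyd = ρgQH = 998.6·9.81·0.251·76.01 = 186.9 kW

P_hyd ≈ 187 kW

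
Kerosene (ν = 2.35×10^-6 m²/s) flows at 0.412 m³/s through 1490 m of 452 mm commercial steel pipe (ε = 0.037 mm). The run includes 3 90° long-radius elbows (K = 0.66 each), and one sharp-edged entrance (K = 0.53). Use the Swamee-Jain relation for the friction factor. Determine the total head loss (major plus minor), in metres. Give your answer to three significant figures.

V = 4Q/(πD²) = 2.568 m/s; V²/2g = 0.3360 m
Re = 4.94×10^5, ε/D = 8.19×10^-5 → f = 0.01427 (Swamee-Jain)
Major: h_f = f(L/D)·V²/2g = 0.01427·3296·0.3360 = 15.81 m
Minor: ΣK = 2.51; h_m = ΣK·V²/2g = 0.8434 m
Total H_L = 15.81 + 0.8434 = 16.65 m

H_L ≈ 16.7 m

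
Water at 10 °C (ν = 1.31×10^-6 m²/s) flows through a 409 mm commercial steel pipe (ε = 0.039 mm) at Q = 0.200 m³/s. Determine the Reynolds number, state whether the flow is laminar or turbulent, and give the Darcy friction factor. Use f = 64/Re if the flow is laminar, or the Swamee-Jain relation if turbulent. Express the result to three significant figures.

V = 4Q/(πD²) = 1.522 m/s
Re = VD/ν = 1.522·0.409/1.31×10^-6 = 4.75×10^5
Re > 4000 → turbulent; ε/D = 9.54×10^-5
Swamee-Jain: f = 0.01450

Re ≈ 4.75×10^5; turbulent; f ≈ 0.0145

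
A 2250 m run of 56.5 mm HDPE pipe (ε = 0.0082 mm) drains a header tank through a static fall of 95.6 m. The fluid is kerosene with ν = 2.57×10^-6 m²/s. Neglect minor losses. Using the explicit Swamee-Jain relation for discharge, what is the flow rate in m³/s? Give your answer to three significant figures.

Q ≈ 0.00353 m³/s

Swamee-Jain (Type II): Q = -0.965·√(gD⁵h_f/L)·ln[ε/(3.7D) + √(3.17ν²L/(gD³h_f))]
√(gD⁵h_f/L) = √(9.81·0.0565⁵·95.6/2250) = 4.899×10^-4
ε/(3.7D) = 3.92×10^-5; √(3.17ν²L/(gD³h_f)) = 5.28×10^-4
Q = -0.965·4.899×10^-4·ln(5.670×10^-4) = 0.003534 m³/s
Check: V = 1.41 m/s, Re = 3.10×10^4, f = 0.02365, h_f = 95.3 m ≈ 95.6 m ✓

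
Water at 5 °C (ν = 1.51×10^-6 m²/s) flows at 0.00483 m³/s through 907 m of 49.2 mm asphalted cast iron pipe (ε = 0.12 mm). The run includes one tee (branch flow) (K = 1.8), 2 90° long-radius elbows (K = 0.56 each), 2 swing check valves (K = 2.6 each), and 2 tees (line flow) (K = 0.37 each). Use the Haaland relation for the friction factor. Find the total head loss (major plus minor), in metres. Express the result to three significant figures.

H_L ≈ 163 m

V = 4Q/(πD²) = 2.541 m/s; V²/2g = 0.3290 m
Re = 8.28×10^4, ε/D = 0.00244 → f = 0.02635 (Haaland)
Major: h_f = f(L/D)·V²/2g = 0.02635·18435·0.3290 = 159.8 m
Minor: ΣK = 8.86; h_m = ΣK·V²/2g = 2.915 m
Total H_L = 159.8 + 2.915 = 162.7 m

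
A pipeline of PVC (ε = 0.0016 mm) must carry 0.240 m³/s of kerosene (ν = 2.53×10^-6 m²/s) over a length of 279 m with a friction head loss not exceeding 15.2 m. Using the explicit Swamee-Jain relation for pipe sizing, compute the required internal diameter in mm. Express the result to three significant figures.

Swamee-Jain (Type III): D = 0.66·[ε^1.25·(LQ²/(gh_f))^4.75 + ν·Q^9.4·(L/(gh_f))^5.2]^0.04
LQ²/(gh_f) = 0.1078; L/(gh_f) = 1.871
Term 1 = ε^1.25·(…)^4.75 = 1.44×10^-12; Term 2 = ν·Q^9.4·(…)^5.2 = 9.82×10^-11
D = 0.66·(1.44×10^-12 + 9.82×10^-11)^0.04 = 0.2627 m = 263 mm
Check: V = 4.43 m/s, Re = 4.60×10^5, f = 0.01338, h_f = 14.2 m ≈ 15.2 m ✓

D ≈ 263 mm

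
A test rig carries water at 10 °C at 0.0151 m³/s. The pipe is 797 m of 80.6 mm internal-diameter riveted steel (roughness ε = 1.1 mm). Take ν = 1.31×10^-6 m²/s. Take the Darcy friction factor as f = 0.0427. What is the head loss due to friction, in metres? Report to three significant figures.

h_f ≈ 188 m

V = 4Q/(πD²) = 4·0.0151/(π·0.0806²) = 2.959 m/s
h_f = f(L/D)V²/(2g) = 0.04270·(797/0.0806)·2.959²/(2·9.81) = 188.5 m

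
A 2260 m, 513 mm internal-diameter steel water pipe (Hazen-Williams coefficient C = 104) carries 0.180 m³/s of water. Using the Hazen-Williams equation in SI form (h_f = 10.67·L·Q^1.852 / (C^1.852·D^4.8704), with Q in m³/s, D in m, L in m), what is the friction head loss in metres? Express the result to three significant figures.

h_f = 10.67·2260·0.180^1.852 / (104^1.852·0.513^4.8704) = 4.779 m

h_f ≈ 4.78 m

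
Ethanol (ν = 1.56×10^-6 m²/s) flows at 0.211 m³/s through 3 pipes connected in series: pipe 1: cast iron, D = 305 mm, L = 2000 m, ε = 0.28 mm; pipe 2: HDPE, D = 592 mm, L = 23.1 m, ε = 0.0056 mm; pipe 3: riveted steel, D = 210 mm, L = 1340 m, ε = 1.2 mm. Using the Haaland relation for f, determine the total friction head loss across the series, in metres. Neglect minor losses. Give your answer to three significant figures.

Pipe 1: V = 2.888 m/s, Re = 5.65×10^5, ε/D = 9.18×10^-4, f = 0.01977, h_1 = f(L/D)V²/2g = 55.10 m
Pipe 2: V = 0.7666 m/s, Re = 2.91×10^5, ε/D = 9.46×10^-6, f = 0.01450, h_2 = f(L/D)V²/2g = 0.01695 m
Pipe 3: V = 6.092 m/s, Re = 8.20×10^5, ε/D = 0.00571, f = 0.03179, h_3 = f(L/D)V²/2g = 383.7 m
Series → Q common, losses add: H = Σh = 438.9 m

H ≈ 439 m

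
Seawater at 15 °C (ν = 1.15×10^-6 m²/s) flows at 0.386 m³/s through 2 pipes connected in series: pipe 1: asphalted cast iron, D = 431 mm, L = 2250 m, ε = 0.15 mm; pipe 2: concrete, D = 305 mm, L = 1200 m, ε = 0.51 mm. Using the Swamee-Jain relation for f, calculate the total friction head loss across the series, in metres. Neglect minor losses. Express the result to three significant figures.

H ≈ 156 m

Pipe 1: V = 2.646 m/s, Re = 9.92×10^5, ε/D = 3.48×10^-4, f = 0.01617, h_1 = f(L/D)V²/2g = 30.12 m
Pipe 2: V = 5.283 m/s, Re = 1.40×10^6, ε/D = 0.00167, f = 0.02256, h_2 = f(L/D)V²/2g = 126.3 m
Series → Q common, losses add: H = Σh = 156.4 m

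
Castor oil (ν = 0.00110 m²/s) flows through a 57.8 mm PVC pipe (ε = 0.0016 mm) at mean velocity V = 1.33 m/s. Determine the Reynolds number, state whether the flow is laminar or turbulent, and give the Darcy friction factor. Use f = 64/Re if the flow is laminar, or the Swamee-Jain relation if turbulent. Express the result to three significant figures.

Re = VD/ν = 1.330·0.0578/0.00110 = 69.9
Re < 2300 → laminar → f = 64/Re = 0.9158

Re ≈ 69.9; laminar; f = 64/Re ≈ 0.916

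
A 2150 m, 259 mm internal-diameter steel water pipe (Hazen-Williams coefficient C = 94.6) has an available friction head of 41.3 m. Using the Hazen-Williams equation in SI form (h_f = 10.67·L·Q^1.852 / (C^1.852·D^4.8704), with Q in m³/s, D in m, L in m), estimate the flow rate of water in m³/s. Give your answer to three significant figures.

Rearranging: Q = [h_f·C^1.852·D^4.8704 / (10.67·L)]^(1/1.852)
Q = [41.3·94.6^1.852·0.259^4.8704 / (10.67·2150)]^0.540 = 0.08933 m³/s

Q ≈ 0.0893 m³/s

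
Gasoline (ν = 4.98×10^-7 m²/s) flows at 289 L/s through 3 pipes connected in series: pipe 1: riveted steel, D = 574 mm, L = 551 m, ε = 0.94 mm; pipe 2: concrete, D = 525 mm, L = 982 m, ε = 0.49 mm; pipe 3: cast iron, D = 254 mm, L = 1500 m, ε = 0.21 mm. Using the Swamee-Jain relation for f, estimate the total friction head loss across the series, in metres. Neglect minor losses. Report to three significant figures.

Pipe 1: V = 1.117 m/s, Re = 1.29×10^6, ε/D = 0.00164, f = 0.02246, h_1 = f(L/D)V²/2g = 1.370 m
Pipe 2: V = 1.335 m/s, Re = 1.41×10^6, ε/D = 9.33×10^-4, f = 0.01961, h_2 = f(L/D)V²/2g = 3.333 m
Pipe 3: V = 5.703 m/s, Re = 2.91×10^6, ε/D = 8.27×10^-4, f = 0.01893, h_3 = f(L/D)V²/2g = 185.3 m
Series → Q common, losses add: H = Σh = 190.0 m

H ≈ 190 m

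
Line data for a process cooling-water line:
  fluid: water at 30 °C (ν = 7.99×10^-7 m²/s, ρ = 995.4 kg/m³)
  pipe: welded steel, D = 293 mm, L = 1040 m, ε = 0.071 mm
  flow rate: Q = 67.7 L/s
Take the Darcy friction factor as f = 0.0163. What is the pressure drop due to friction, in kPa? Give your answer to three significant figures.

V = 4Q/(πD²) = 4·0.0677/(π·0.293²) = 1.004 m/s
h_f = f(L/D)V²/(2g) = 0.01630·(1040/0.293)·1.004²/(2·9.81) = 2.973 m
Δp = ρg·h_f = 995.4·9.81·2.973 = 29.03 kPa

Δp ≈ 29.0 kPa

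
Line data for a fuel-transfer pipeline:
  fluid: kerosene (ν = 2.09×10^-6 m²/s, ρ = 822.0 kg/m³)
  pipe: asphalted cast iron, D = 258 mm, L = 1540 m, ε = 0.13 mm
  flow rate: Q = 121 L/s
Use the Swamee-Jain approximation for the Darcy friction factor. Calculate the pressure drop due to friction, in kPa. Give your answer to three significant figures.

Δp ≈ 242 kPa

V = 4Q/(πD²) = 4·0.121/(π·0.258²) = 2.314 m/s
Re = VD/ν = 2.314·0.258/2.09×10^-6 = 2.86×10^5 → turbulent
ε/D = 0.13/258 = 5.04×10^-4
Swamee-Jain: f = 0.01841
h_f = f(L/D)V²/(2g) = 0.01841·(1540/0.258)·2.314²/(2·9.81) = 30.01 m
Δp = ρg·h_f = 822.0·9.81·30.01 = 242.0 kPa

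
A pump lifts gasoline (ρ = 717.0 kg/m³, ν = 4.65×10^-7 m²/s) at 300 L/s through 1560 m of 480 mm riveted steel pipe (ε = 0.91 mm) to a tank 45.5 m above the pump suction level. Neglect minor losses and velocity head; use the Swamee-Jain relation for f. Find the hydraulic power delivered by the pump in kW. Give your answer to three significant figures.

V = 4Q/(πD²) = 1.658 m/s; Re = 1.71×10^6; ε/D = 0.00190; f = 0.02326
h_f = f(L/D)V²/2g = 10.59 m
Total head H = z + h_f = 45.5 + 10.59 = 56.09 m
P_hyd = ρgQH = 717.0·9.81·0.300·56.09 = 118.4 kW

P_hyd ≈ 118 kW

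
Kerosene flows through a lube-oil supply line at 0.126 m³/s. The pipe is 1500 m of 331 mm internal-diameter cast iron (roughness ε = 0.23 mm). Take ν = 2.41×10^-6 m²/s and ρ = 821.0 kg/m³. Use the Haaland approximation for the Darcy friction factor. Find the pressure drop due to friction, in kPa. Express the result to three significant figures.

Δp ≈ 78.1 kPa

V = 4Q/(πD²) = 4·0.126/(π·0.331²) = 1.464 m/s
Re = VD/ν = 1.464·0.331/2.41×10^-6 = 2.01×10^5 → turbulent
ε/D = 0.23/331 = 6.95×10^-4
Haaland: f = 0.01959
h_f = f(L/D)V²/(2g) = 0.01959·(1500/0.331)·1.464²/(2·9.81) = 9.703 m
Δp = ρg·h_f = 821.0·9.81·9.703 = 78.15 kPa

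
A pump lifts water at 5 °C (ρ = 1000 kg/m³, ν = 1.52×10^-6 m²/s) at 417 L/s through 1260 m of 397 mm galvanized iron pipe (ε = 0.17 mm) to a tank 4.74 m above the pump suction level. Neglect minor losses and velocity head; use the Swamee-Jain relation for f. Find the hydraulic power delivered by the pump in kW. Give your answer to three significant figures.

V = 4Q/(πD²) = 3.369 m/s; Re = 8.80×10^5; ε/D = 4.28×10^-4; f = 0.01687
h_f = f(L/D)V²/2g = 30.97 m
Total head H = z + h_f = 4.74 + 30.97 = 35.71 m
P_hyd = ρgQH = 1000·9.81·0.417·35.71 = 146.1 kW

P_hyd ≈ 146 kW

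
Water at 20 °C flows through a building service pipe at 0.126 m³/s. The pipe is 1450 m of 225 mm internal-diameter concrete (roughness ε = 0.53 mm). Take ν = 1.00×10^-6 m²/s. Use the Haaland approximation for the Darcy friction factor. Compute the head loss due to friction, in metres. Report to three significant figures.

h_f ≈ 81.6 m

V = 4Q/(πD²) = 4·0.126/(π·0.225²) = 3.169 m/s
Re = VD/ν = 3.169·0.225/1.00×10^-6 = 7.13×10^5 → turbulent
ε/D = 0.53/225 = 0.00236
Haaland: f = 0.02473
h_f = f(L/D)V²/(2g) = 0.02473·(1450/0.225)·3.169²/(2·9.81) = 81.56 m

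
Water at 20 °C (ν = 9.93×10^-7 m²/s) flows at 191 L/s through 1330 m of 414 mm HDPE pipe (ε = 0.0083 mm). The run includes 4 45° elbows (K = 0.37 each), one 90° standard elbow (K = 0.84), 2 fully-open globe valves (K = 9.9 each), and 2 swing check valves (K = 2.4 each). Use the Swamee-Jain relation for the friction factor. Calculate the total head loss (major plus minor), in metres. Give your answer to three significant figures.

H_L ≈ 7.07 m

V = 4Q/(πD²) = 1.419 m/s; V²/2g = 0.1026 m
Re = 5.92×10^5, ε/D = 2.00×10^-5 → f = 0.01306 (Swamee-Jain)
Major: h_f = f(L/D)·V²/2g = 0.01306·3213·0.1026 = 4.304 m
Minor: ΣK = 26.9; h_m = ΣK·V²/2g = 2.762 m
Total H_L = 4.304 + 2.762 = 7.066 m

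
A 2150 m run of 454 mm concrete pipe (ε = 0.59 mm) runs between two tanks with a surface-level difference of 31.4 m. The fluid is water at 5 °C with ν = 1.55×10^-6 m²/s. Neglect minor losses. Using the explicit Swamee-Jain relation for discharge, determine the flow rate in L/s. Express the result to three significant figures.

Swamee-Jain (Type II): Q = -0.965·√(gD⁵h_f/L)·ln[ε/(3.7D) + √(3.17ν²L/(gD³h_f))]
√(gD⁵h_f/L) = √(9.81·0.454⁵·31.4/2150) = 0.05257
ε/(3.7D) = 3.51×10^-4; √(3.17ν²L/(gD³h_f)) = 2.38×10^-5
Q = -0.965·0.05257·ln(3.751×10^-4) = 0.4002 m³/s
Check: V = 2.47 m/s, Re = 7.24×10^5, f = 0.02140, h_f = 31.6 m ≈ 31.4 m ✓

Q ≈ 400 L/s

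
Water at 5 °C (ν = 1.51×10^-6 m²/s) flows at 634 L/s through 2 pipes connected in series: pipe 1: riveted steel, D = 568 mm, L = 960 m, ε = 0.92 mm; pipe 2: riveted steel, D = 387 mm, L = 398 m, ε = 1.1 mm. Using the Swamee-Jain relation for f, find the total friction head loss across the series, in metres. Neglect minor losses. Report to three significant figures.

Pipe 1: V = 2.502 m/s, Re = 9.41×10^5, ε/D = 0.00162, f = 0.02247, h_1 = f(L/D)V²/2g = 12.12 m
Pipe 2: V = 5.390 m/s, Re = 1.38×10^6, ε/D = 0.00284, f = 0.02593, h_2 = f(L/D)V²/2g = 39.49 m
Series → Q common, losses add: H = Σh = 51.61 m

H ≈ 51.6 m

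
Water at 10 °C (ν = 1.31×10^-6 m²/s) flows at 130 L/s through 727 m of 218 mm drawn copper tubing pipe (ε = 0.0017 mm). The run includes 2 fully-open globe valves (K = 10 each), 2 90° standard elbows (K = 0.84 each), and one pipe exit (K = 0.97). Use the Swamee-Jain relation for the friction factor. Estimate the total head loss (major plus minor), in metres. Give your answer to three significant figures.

V = 4Q/(πD²) = 3.483 m/s; V²/2g = 0.6183 m
Re = 5.80×10^5, ε/D = 7.80×10^-6 → f = 0.01289 (Swamee-Jain)
Major: h_f = f(L/D)·V²/2g = 0.01289·3335·0.6183 = 26.58 m
Minor: ΣK = 22.6; h_m = ΣK·V²/2g = 14.00 m
Total H_L = 26.58 + 14.00 = 40.58 m

H_L ≈ 40.6 m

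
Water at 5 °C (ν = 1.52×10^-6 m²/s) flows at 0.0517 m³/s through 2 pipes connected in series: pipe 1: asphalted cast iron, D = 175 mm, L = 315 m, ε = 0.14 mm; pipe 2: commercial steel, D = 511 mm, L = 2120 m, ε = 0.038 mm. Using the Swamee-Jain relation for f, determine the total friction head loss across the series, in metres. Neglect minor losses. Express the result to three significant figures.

H ≈ 8.77 m

Pipe 1: V = 2.149 m/s, Re = 2.47×10^5, ε/D = 8.00×10^-4, f = 0.02009, h_1 = f(L/D)V²/2g = 8.514 m
Pipe 2: V = 0.2521 m/s, Re = 8.47×10^4, ε/D = 7.44×10^-5, f = 0.01890, h_2 = f(L/D)V²/2g = 0.2540 m
Series → Q common, losses add: H = Σh = 8.768 m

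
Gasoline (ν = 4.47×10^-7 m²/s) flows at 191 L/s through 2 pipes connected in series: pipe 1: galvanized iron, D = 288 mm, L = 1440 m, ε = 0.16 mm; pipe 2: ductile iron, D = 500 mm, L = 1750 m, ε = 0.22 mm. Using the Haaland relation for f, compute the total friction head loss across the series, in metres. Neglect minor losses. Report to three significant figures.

Pipe 1: V = 2.932 m/s, Re = 1.89×10^6, ε/D = 5.56×10^-4, f = 0.01736, h_1 = f(L/D)V²/2g = 38.02 m
Pipe 2: V = 0.9728 m/s, Re = 1.09×10^6, ε/D = 4.40×10^-4, f = 0.01671, h_2 = f(L/D)V²/2g = 2.820 m
Series → Q common, losses add: H = Σh = 40.84 m

H ≈ 40.8 m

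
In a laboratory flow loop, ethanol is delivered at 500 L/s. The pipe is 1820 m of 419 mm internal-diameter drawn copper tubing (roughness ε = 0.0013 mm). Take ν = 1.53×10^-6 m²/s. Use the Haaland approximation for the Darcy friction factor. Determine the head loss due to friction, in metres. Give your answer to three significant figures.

h_f ≈ 33.9 m

V = 4Q/(πD²) = 4·0.500/(π·0.419²) = 3.626 m/s
Re = VD/ν = 3.626·0.419/1.53×10^-6 = 9.93×10^5 → turbulent
ε/D = 0.0013/419 = 3.10×10^-6
Haaland: f = 0.01165
h_f = f(L/D)V²/(2g) = 0.01165·(1820/0.419)·3.626²/(2·9.81) = 33.92 m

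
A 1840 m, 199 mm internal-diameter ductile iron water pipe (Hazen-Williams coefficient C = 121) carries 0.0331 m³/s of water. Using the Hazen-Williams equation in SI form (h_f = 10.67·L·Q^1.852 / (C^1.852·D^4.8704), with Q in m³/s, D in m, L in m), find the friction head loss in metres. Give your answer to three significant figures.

h_f = 10.67·1840·0.0331^1.852 / (121^1.852·0.199^4.8704) = 12.86 m

h_f ≈ 12.9 m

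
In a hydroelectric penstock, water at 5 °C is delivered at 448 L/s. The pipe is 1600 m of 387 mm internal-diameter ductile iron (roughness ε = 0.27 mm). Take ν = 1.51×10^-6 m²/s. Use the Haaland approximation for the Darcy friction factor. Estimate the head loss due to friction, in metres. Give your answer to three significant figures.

h_f ≈ 56.3 m

V = 4Q/(πD²) = 4·0.448/(π·0.387²) = 3.809 m/s
Re = VD/ν = 3.809·0.387/1.51×10^-6 = 9.76×10^5 → turbulent
ε/D = 0.27/387 = 6.98×10^-4
Haaland: f = 0.01841
h_f = f(L/D)V²/(2g) = 0.01841·(1600/0.387)·3.809²/(2·9.81) = 56.28 m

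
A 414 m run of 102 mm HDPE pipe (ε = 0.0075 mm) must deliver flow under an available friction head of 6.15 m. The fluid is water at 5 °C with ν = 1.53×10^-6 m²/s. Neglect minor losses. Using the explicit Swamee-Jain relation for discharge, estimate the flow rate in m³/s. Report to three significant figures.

Q ≈ 0.0102 m³/s

Swamee-Jain (Type II): Q = -0.965·√(gD⁵h_f/L)·ln[ε/(3.7D) + √(3.17ν²L/(gD³h_f))]
√(gD⁵h_f/L) = √(9.81·0.102⁵·6.15/414) = 0.001268
ε/(3.7D) = 1.99×10^-5; √(3.17ν²L/(gD³h_f)) = 2.19×10^-4
Q = -0.965·0.001268·ln(2.389×10^-4) = 0.01021 m³/s
Check: V = 1.25 m/s, Re = 8.33×10^4, f = 0.01896, h_f = 6.12 m ≈ 6.15 m ✓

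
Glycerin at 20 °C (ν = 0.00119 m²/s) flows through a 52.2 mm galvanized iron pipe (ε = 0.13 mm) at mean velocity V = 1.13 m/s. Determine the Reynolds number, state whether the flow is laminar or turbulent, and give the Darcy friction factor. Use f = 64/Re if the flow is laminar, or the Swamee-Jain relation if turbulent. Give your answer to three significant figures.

Re ≈ 49.6; laminar; f = 64/Re ≈ 1.29

Re = VD/ν = 1.130·0.0522/0.00119 = 49.6
Re < 2300 → laminar → f = 64/Re = 1.291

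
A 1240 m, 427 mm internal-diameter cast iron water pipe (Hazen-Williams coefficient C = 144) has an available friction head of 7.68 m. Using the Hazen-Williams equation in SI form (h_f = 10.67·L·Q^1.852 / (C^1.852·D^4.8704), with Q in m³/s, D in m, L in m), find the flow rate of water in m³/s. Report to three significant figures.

Q ≈ 0.275 m³/s

Rearranging: Q = [h_f·C^1.852·D^4.8704 / (10.67·L)]^(1/1.852)
Q = [7.68·144^1.852·0.427^4.8704 / (10.67·1240)]^0.540 = 0.2748 m³/s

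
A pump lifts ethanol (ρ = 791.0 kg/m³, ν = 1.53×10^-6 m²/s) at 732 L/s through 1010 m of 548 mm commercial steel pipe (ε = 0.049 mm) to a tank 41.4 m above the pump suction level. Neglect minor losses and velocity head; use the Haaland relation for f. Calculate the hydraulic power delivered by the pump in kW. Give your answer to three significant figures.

P_hyd ≈ 302 kW

V = 4Q/(πD²) = 3.104 m/s; Re = 1.11×10^6; ε/D = 8.94×10^-5; f = 0.01305
h_f = f(L/D)V²/2g = 11.81 m
Total head H = z + h_f = 41.4 + 11.81 = 53.21 m
P_hyd = ρgQH = 791.0·9.81·0.732·53.21 = 302.2 kW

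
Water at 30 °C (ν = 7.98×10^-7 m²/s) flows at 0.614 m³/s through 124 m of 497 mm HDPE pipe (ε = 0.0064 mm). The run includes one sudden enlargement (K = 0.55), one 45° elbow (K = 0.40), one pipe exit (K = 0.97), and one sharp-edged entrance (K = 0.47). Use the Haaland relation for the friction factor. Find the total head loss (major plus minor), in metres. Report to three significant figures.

V = 4Q/(πD²) = 3.165 m/s; V²/2g = 0.5105 m
Re = 1.97×10^6, ε/D = 1.29×10^-5 → f = 0.01075 (Haaland)
Major: h_f = f(L/D)·V²/2g = 0.01075·249.5·0.5105 = 1.369 m
Minor: ΣK = 2.39; h_m = ΣK·V²/2g = 1.220 m
Total H_L = 1.369 + 1.220 = 2.589 m

H_L ≈ 2.59 m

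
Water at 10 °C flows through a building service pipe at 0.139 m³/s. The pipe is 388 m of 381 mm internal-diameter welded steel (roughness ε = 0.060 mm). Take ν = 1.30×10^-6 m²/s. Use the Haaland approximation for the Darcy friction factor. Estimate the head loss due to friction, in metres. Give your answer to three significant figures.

V = 4Q/(πD²) = 4·0.139/(π·0.381²) = 1.219 m/s
Re = VD/ν = 1.219·0.381/1.30×10^-6 = 3.57×10^5 → turbulent
ε/D = 0.060/381 = 1.57×10^-4
Haaland: f = 0.01540
h_f = f(L/D)V²/(2g) = 0.01540·(388/0.381)·1.219²/(2·9.81) = 1.188 m

h_f ≈ 1.19 m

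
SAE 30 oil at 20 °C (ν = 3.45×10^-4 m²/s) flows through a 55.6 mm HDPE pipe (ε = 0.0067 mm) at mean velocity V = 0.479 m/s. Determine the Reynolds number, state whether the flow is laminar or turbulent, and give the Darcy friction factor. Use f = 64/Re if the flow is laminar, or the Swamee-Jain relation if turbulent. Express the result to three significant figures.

Re = VD/ν = 0.4790·0.0556/3.45×10^-4 = 77.2
Re < 2300 → laminar → f = 64/Re = 0.8291

Re ≈ 77.2; laminar; f = 64/Re ≈ 0.829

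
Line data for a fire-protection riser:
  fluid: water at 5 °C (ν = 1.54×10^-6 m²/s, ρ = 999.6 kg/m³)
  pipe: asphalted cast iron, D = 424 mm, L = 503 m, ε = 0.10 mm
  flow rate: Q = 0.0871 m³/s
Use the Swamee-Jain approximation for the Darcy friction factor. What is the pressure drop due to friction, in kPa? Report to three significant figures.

Δp ≈ 4.00 kPa

V = 4Q/(πD²) = 4·0.0871/(π·0.424²) = 0.6169 m/s
Re = VD/ν = 0.6169·0.424/1.54×10^-6 = 1.70×10^5 → turbulent
ε/D = 0.10/424 = 2.36×10^-4
Swamee-Jain: f = 0.01775
h_f = f(L/D)V²/(2g) = 0.01775·(503/0.424)·0.6169²/(2·9.81) = 0.4083 m
Δp = ρg·h_f = 999.6·9.81·0.4083 = 4.004 kPa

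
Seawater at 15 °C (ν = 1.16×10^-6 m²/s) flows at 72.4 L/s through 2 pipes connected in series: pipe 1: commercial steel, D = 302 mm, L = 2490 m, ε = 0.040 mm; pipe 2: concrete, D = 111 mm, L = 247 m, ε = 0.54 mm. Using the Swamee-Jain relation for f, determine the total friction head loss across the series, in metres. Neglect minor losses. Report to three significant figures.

H ≈ 199 m

Pipe 1: V = 1.011 m/s, Re = 2.63×10^5, ε/D = 1.32×10^-4, f = 0.01601, h_1 = f(L/D)V²/2g = 6.873 m
Pipe 2: V = 7.482 m/s, Re = 7.16×10^5, ε/D = 0.00486, f = 0.03033, h_2 = f(L/D)V²/2g = 192.5 m
Series → Q common, losses add: H = Σh = 199.4 m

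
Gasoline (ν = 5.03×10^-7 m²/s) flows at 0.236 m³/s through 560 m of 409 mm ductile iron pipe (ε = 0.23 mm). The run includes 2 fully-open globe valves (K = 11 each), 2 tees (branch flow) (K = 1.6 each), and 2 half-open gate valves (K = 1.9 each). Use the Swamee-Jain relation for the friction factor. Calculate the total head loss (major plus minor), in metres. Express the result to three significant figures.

V = 4Q/(πD²) = 1.796 m/s; V²/2g = 0.1645 m
Re = 1.46×10^6, ε/D = 5.62×10^-4 → f = 0.01755 (Swamee-Jain)
Major: h_f = f(L/D)·V²/2g = 0.01755·1369·0.1645 = 3.952 m
Minor: ΣK = 29.0; h_m = ΣK·V²/2g = 4.769 m
Total H_L = 3.952 + 4.769 = 8.721 m

H_L ≈ 8.72 m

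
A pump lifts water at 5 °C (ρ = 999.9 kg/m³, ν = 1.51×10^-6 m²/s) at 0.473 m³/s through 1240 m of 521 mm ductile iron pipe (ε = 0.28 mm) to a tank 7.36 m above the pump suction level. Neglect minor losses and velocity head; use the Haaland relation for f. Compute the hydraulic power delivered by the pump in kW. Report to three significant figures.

P_hyd ≈ 82.8 kW

V = 4Q/(πD²) = 2.219 m/s; Re = 7.66×10^5; ε/D = 5.37×10^-4; f = 0.01755
h_f = f(L/D)V²/2g = 10.48 m
Total head H = z + h_f = 7.36 + 10.48 = 17.84 m
P_hyd = ρgQH = 999.9·9.81·0.473·17.84 = 82.76 kW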